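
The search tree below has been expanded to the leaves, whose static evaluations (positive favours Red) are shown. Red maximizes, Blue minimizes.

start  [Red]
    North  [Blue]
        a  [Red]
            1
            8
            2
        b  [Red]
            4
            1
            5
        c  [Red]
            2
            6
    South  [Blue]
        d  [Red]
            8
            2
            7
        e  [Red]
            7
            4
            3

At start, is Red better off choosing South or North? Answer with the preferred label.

South

d (Red): max(8, 2, 7) = 8
e (Red): max(7, 4, 3) = 7
South (Blue): min(8, 7) = 7
a (Red): max(1, 8, 2) = 8
b (Red): max(4, 1, 5) = 5
c (Red): max(2, 6) = 6
North (Blue): min(8, 5, 6) = 5
Red prefers the higher value; South=7, North=5. South is better since 7 > 5.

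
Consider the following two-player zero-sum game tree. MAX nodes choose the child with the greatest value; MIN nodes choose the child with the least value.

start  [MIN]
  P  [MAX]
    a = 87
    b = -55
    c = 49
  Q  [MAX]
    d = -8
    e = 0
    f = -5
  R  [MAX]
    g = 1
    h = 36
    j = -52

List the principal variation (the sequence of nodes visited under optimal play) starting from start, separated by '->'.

start -> Q -> e

P (MAX): max(87, -55, 49) = 87
Q (MAX): max(-8, 0, -5) = 0
R (MAX): max(1, 36, -52) = 36
start (MIN): min(87, 0, 36) = 0
At start, MIN picks Q (lowest: 0).
At Q, MAX picks e (highest: 0).
Terminal value 0.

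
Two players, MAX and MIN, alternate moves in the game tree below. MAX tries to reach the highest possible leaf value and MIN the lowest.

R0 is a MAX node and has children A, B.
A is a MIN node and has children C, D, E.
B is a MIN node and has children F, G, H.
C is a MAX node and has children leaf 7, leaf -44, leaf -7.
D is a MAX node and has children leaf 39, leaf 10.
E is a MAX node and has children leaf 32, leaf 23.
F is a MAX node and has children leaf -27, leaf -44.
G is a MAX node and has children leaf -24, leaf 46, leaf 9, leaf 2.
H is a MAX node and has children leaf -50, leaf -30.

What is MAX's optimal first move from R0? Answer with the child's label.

A

C (MAX): max(7, -44, -7) = 7
D (MAX): max(39, 10) = 39
E (MAX): max(32, 23) = 32
A (MIN): min(7, 39, 32) = 7
F (MAX): max(-27, -44) = -27
G (MAX): max(-24, 46, 9, 2) = 46
H (MAX): max(-50, -30) = -30
B (MIN): min(-27, 46, -30) = -30
R0 (MAX): max(7, -30) = 7
MAX at R0 wants the highest of {A=7, B=-30}, so chooses A.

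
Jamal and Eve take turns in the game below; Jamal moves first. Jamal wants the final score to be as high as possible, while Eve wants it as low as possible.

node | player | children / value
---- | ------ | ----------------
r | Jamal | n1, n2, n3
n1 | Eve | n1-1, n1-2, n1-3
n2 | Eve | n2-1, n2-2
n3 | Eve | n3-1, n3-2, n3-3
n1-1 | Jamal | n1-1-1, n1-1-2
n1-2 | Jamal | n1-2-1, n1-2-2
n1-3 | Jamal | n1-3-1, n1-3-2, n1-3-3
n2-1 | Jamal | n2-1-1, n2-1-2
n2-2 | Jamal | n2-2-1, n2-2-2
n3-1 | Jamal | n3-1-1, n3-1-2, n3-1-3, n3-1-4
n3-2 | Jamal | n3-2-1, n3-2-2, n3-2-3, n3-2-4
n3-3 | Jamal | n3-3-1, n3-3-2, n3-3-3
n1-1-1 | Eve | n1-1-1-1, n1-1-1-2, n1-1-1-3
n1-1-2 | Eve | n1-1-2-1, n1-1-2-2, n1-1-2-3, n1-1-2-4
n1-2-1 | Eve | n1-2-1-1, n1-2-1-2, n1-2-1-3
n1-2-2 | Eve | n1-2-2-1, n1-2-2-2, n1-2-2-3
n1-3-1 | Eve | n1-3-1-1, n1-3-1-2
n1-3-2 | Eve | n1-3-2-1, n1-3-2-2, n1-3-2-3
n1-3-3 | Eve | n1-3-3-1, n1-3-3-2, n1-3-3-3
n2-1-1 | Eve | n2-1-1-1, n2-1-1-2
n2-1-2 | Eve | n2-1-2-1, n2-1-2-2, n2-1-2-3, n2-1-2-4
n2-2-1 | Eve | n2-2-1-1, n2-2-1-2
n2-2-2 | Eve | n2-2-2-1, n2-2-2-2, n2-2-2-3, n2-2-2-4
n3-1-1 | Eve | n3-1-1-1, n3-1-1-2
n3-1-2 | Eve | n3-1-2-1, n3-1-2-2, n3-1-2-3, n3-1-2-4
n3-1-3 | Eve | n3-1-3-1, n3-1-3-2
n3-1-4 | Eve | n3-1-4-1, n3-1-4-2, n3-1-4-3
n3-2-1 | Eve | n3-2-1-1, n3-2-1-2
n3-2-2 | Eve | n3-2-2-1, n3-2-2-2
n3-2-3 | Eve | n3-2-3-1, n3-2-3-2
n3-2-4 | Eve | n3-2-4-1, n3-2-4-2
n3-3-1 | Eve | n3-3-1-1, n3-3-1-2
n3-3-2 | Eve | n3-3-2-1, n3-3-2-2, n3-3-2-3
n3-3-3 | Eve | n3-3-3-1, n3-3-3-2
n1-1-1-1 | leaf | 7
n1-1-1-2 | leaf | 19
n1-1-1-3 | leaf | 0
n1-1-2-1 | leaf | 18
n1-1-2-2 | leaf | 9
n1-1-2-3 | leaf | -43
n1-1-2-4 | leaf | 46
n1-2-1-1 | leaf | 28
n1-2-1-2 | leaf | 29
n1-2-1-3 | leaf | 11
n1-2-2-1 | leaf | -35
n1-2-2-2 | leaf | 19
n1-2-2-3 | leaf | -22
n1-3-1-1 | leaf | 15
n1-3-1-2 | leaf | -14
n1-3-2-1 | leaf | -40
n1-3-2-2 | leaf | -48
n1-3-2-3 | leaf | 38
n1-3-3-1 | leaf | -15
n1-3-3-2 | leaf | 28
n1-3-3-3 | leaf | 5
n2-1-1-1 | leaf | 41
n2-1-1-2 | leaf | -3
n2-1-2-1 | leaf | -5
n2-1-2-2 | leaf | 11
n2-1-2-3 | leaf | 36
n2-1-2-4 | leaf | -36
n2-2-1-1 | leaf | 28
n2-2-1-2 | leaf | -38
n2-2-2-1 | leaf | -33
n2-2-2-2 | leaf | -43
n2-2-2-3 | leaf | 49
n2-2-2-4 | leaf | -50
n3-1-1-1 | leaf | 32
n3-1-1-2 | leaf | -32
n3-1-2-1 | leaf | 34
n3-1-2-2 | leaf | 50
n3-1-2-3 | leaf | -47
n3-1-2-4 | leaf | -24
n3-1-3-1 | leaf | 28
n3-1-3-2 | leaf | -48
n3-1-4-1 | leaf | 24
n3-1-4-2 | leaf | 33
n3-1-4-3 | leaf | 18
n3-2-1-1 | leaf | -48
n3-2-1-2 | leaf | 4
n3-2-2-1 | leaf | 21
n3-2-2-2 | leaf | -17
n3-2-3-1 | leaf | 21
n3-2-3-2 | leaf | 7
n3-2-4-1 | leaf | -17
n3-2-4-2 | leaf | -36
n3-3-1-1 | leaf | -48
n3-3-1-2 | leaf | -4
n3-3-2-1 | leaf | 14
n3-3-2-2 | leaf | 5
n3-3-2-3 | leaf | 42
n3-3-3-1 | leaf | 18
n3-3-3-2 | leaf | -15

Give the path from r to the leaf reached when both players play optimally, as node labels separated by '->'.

n1-1-1 (Eve): min(7, 19, 0) = 0
n1-1-2 (Eve): min(18, 9, -43, 46) = -43
n1-1 (Jamal): max(0, -43) = 0
n1-2-1 (Eve): min(28, 29, 11) = 11
n1-2-2 (Eve): min(-35, 19, -22) = -35
n1-2 (Jamal): max(11, -35) = 11
n1-3-1 (Eve): min(15, -14) = -14
n1-3-2 (Eve): min(-40, -48, 38) = -48
n1-3-3 (Eve): min(-15, 28, 5) = -15
n1-3 (Jamal): max(-14, -48, -15) = -14
n1 (Eve): min(0, 11, -14) = -14
n2-1-1 (Eve): min(41, -3) = -3
n2-1-2 (Eve): min(-5, 11, 36, -36) = -36
n2-1 (Jamal): max(-3, -36) = -3
n2-2-1 (Eve): min(28, -38) = -38
n2-2-2 (Eve): min(-33, -43, 49, -50) = -50
n2-2 (Jamal): max(-38, -50) = -38
n2 (Eve): min(-3, -38) = -38
n3-1-1 (Eve): min(32, -32) = -32
n3-1-2 (Eve): min(34, 50, -47, -24) = -47
n3-1-3 (Eve): min(28, -48) = -48
n3-1-4 (Eve): min(24, 33, 18) = 18
n3-1 (Jamal): max(-32, -47, -48, 18) = 18
n3-2-1 (Eve): min(-48, 4) = -48
n3-2-2 (Eve): min(21, -17) = -17
n3-2-3 (Eve): min(21, 7) = 7
n3-2-4 (Eve): min(-17, -36) = -36
n3-2 (Jamal): max(-48, -17, 7, -36) = 7
n3-3-1 (Eve): min(-48, -4) = -48
n3-3-2 (Eve): min(14, 5, 42) = 5
n3-3-3 (Eve): min(18, -15) = -15
n3-3 (Jamal): max(-48, 5, -15) = 5
n3 (Eve): min(18, 7, 5) = 5
r (Jamal): max(-14, -38, 5) = 5
At r, Jamal picks n3 (highest: 5).
At n3, Eve picks n3-3 (lowest: 5).
At n3-3, Jamal picks n3-3-2 (highest: 5).
At n3-3-2, Eve picks n3-3-2-2 (lowest: 5).
Terminal value 5.

r -> n3 -> n3-3 -> n3-3-2 -> n3-3-2-2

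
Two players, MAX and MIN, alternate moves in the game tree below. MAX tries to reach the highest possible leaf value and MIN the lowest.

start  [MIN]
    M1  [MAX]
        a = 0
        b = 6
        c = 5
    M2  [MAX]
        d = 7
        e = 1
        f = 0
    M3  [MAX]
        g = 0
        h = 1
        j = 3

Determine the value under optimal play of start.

M1 (MAX): max(0, 6, 5) = 6
M2 (MAX): max(7, 1, 0) = 7
M3 (MAX): max(0, 1, 3) = 3
start (MIN): min(6, 7, 3) = 3

3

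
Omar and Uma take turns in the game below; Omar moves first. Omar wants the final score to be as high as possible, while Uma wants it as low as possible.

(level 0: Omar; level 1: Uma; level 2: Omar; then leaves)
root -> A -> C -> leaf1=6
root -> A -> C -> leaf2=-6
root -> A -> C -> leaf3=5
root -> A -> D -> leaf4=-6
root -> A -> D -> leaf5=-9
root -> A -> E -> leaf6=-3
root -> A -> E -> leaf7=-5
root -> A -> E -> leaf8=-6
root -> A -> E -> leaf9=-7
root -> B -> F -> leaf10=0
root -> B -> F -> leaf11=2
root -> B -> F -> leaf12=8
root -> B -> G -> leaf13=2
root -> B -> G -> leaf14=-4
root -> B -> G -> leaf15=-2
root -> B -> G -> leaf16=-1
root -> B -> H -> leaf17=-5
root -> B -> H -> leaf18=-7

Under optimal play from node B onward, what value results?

F (Omar): max(0, 2, 8) = 8
G (Omar): max(2, -4, -2, -1) = 2
H (Omar): max(-5, -7) = -5
B (Uma): min(8, 2, -5) = -5

-5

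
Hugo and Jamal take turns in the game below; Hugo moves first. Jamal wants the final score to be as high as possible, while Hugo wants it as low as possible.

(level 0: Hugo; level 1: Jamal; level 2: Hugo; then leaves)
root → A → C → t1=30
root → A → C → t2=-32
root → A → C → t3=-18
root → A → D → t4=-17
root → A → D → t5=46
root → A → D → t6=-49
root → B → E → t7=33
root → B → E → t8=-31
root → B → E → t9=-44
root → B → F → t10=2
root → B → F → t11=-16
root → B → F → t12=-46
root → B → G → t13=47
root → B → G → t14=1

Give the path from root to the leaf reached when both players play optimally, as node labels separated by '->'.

C (Hugo): min(30, -32, -18) = -32
D (Hugo): min(-17, 46, -49) = -49
A (Jamal): max(-32, -49) = -32
E (Hugo): min(33, -31, -44) = -44
F (Hugo): min(2, -16, -46) = -46
G (Hugo): min(47, 1) = 1
B (Jamal): max(-44, -46, 1) = 1
root (Hugo): min(-32, 1) = -32
At root, Hugo picks A (lowest: -32).
At A, Jamal picks C (highest: -32).
At C, Hugo picks t2 (lowest: -32).
Terminal value -32.

root -> A -> C -> t2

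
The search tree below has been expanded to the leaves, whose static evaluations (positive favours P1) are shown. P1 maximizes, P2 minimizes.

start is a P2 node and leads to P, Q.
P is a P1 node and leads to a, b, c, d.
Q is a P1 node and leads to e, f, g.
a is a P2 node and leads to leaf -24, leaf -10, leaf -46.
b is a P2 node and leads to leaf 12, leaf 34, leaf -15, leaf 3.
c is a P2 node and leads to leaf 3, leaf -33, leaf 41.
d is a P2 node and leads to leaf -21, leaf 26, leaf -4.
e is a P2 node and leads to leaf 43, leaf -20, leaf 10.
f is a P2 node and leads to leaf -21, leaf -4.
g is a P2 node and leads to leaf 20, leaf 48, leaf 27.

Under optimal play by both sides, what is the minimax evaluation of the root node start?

-15

a (P2): min(-24, -10, -46) = -46
b (P2): min(12, 34, -15, 3) = -15
c (P2): min(3, -33, 41) = -33
d (P2): min(-21, 26, -4) = -21
P (P1): max(-46, -15, -33, -21) = -15
e (P2): min(43, -20, 10) = -20
f (P2): min(-21, -4) = -21
g (P2): min(20, 48, 27) = 20
Q (P1): max(-20, -21, 20) = 20
start (P2): min(-15, 20) = -15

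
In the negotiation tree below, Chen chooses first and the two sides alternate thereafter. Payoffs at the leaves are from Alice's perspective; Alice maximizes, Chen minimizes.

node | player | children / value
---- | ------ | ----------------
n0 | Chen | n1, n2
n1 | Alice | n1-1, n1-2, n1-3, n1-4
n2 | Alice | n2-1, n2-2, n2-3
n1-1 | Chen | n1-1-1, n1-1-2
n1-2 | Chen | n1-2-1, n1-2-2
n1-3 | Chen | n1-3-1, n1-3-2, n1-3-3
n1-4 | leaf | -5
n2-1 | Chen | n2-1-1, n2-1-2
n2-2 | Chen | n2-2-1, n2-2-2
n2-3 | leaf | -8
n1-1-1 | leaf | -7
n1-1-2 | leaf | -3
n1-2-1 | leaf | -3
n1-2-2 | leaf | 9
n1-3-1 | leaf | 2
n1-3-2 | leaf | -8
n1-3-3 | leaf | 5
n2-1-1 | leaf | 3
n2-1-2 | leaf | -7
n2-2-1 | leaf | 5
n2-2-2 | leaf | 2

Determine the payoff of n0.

-3

n1-1 (Chen): min(-7, -3) = -7
n1-2 (Chen): min(-3, 9) = -3
n1-3 (Chen): min(2, -8, 5) = -8
n1 (Alice): max(-7, -3, -8, -5) = -3
n2-1 (Chen): min(3, -7) = -7
n2-2 (Chen): min(5, 2) = 2
n2 (Alice): max(-7, 2, -8) = 2
n0 (Chen): min(-3, 2) = -3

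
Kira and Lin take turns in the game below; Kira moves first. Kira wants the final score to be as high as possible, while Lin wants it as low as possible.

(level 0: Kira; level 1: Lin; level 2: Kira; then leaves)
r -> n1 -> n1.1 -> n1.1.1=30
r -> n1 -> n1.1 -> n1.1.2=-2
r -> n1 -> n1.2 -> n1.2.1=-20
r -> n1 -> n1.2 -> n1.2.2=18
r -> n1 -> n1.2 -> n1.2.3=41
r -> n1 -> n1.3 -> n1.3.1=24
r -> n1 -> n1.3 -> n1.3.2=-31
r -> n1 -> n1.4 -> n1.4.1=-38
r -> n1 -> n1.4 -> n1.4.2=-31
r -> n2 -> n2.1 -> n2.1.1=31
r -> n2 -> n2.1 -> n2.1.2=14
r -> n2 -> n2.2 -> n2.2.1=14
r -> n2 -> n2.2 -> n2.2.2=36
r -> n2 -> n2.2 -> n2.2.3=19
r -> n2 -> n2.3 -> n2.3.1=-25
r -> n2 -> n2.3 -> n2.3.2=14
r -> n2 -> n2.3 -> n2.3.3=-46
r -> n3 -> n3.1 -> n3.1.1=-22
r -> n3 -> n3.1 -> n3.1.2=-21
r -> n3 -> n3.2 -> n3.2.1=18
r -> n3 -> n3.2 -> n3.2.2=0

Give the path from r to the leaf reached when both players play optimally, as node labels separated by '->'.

r -> n2 -> n2.3 -> n2.3.2

n1.1 (Kira): max(30, -2) = 30
n1.2 (Kira): max(-20, 18, 41) = 41
n1.3 (Kira): max(24, -31) = 24
n1.4 (Kira): max(-38, -31) = -31
n1 (Lin): min(30, 41, 24, -31) = -31
n2.1 (Kira): max(31, 14) = 31
n2.2 (Kira): max(14, 36, 19) = 36
n2.3 (Kira): max(-25, 14, -46) = 14
n2 (Lin): min(31, 36, 14) = 14
n3.1 (Kira): max(-22, -21) = -21
n3.2 (Kira): max(18, 0) = 18
n3 (Lin): min(-21, 18) = -21
r (Kira): max(-31, 14, -21) = 14
At r, Kira picks n2 (highest: 14).
At n2, Lin picks n2.3 (lowest: 14).
At n2.3, Kira picks n2.3.2 (highest: 14).
Terminal value 14.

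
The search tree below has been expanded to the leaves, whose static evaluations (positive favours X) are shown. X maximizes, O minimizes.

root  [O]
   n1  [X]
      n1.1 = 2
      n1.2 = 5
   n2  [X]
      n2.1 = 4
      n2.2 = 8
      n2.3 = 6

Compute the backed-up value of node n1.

n1 (X): max(2, 5) = 5

5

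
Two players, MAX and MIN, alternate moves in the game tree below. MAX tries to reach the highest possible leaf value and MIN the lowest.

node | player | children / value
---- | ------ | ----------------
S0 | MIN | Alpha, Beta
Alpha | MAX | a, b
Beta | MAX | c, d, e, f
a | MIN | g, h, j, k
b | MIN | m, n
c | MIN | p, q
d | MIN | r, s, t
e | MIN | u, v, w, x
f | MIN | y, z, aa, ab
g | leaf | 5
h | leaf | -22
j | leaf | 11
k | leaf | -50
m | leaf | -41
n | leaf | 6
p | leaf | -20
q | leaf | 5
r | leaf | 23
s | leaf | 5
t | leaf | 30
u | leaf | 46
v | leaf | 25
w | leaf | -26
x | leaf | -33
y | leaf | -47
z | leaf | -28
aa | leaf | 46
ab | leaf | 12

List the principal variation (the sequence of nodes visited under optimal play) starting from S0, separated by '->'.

a (MIN): min(5, -22, 11, -50) = -50
b (MIN): min(-41, 6) = -41
Alpha (MAX): max(-50, -41) = -41
c (MIN): min(-20, 5) = -20
d (MIN): min(23, 5, 30) = 5
e (MIN): min(46, 25, -26, -33) = -33
f (MIN): min(-47, -28, 46, 12) = -47
Beta (MAX): max(-20, 5, -33, -47) = 5
S0 (MIN): min(-41, 5) = -41
At S0, MIN picks Alpha (lowest: -41).
At Alpha, MAX picks b (highest: -41).
At b, MIN picks m (lowest: -41).
Terminal value -41.

S0 -> Alpha -> b -> m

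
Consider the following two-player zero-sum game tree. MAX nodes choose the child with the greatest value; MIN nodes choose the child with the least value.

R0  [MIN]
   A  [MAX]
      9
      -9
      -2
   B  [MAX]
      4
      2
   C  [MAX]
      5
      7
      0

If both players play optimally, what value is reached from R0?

A (MAX): max(9, -9, -2) = 9
B (MAX): max(4, 2) = 4
C (MAX): max(5, 7, 0) = 7
R0 (MIN): min(9, 4, 7) = 4

4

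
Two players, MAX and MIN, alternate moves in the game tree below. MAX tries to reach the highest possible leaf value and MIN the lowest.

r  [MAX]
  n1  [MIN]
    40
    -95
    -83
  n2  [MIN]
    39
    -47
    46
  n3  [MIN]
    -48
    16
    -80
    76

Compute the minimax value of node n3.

-80

n3 (MIN): min(-48, 16, -80, 76) = -80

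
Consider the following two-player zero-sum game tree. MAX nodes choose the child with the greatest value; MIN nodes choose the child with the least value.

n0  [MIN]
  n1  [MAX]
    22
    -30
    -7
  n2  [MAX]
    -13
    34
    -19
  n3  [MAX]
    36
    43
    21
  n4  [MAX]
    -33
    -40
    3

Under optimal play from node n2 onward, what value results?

n2 (MAX): max(-13, 34, -19) = 34

34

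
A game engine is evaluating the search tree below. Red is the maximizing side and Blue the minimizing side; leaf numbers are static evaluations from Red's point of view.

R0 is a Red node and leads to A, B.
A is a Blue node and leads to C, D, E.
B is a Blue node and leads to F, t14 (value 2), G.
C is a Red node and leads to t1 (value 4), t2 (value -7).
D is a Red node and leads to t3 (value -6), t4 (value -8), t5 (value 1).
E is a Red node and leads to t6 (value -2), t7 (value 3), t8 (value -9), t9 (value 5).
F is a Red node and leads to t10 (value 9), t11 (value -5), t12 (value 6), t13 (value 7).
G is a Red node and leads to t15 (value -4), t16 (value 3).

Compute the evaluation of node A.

1

C (Red): max(4, -7) = 4
D (Red): max(-6, -8, 1) = 1
E (Red): max(-2, 3, -9, 5) = 5
A (Blue): min(4, 1, 5) = 1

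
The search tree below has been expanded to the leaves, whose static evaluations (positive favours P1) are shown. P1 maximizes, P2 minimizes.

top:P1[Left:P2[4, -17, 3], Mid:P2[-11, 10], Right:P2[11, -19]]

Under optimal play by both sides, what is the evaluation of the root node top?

-11

Left (P2): min(4, -17, 3) = -17
Mid (P2): min(-11, 10) = -11
Right (P2): min(11, -19) = -19
top (P1): max(-17, -11, -19) = -11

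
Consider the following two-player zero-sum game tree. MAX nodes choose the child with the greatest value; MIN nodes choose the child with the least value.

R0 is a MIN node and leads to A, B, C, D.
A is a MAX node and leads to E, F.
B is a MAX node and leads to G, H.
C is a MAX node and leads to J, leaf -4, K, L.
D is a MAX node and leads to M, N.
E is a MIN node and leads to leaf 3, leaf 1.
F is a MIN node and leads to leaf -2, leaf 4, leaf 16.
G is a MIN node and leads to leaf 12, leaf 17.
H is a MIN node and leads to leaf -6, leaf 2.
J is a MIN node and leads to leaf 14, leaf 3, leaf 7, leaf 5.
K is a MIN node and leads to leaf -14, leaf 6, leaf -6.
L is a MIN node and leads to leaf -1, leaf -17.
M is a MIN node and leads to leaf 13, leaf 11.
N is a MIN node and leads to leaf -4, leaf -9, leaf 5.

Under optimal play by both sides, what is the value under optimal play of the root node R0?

E (MIN): min(3, 1) = 1
F (MIN): min(-2, 4, 16) = -2
A (MAX): max(1, -2) = 1
G (MIN): min(12, 17) = 12
H (MIN): min(-6, 2) = -6
B (MAX): max(12, -6) = 12
J (MIN): min(14, 3, 7, 5) = 3
K (MIN): min(-14, 6, -6) = -14
L (MIN): min(-1, -17) = -17
C (MAX): max(3, -4, -14, -17) = 3
M (MIN): min(13, 11) = 11
N (MIN): min(-4, -9, 5) = -9
D (MAX): max(11, -9) = 11
R0 (MIN): min(1, 12, 3, 11) = 1

1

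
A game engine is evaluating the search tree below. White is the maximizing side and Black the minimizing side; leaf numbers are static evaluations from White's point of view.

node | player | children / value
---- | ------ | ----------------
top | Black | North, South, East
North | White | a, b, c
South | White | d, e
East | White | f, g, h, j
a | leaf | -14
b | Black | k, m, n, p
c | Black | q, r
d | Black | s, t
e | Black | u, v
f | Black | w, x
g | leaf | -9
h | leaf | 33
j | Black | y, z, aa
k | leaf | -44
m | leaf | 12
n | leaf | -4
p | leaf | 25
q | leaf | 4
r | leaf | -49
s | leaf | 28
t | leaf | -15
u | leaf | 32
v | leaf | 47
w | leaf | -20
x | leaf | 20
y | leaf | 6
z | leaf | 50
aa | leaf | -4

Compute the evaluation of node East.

33

f (Black): min(-20, 20) = -20
j (Black): min(6, 50, -4) = -4
East (White): max(-20, -9, 33, -4) = 33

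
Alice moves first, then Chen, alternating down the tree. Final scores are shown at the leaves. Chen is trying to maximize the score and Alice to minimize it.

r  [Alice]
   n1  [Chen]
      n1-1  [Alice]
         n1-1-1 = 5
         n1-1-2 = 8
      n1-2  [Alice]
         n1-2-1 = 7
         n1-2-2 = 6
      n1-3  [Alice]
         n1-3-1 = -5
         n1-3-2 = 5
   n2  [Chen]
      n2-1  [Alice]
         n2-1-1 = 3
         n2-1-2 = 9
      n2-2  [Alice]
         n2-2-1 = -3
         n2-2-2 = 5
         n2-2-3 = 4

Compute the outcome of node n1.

n1-1 (Alice): min(5, 8) = 5
n1-2 (Alice): min(7, 6) = 6
n1-3 (Alice): min(-5, 5) = -5
n1 (Chen): max(5, 6, -5) = 6

6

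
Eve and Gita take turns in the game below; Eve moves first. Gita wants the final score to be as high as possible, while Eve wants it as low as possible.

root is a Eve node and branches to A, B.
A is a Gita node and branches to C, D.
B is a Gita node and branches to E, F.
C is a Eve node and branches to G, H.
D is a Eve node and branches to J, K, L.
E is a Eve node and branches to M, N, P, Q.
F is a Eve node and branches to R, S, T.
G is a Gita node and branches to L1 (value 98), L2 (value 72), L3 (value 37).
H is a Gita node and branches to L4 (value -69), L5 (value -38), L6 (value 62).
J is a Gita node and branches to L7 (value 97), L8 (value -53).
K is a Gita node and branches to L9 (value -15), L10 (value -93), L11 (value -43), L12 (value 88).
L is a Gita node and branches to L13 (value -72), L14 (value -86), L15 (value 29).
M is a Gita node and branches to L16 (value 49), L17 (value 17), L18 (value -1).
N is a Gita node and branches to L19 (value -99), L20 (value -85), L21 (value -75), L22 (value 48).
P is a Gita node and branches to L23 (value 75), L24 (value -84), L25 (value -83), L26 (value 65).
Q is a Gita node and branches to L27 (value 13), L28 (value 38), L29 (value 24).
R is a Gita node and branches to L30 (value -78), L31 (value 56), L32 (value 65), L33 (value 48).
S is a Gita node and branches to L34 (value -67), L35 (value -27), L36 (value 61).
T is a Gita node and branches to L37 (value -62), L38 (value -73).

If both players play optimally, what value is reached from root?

38

G (Gita): max(98, 72, 37) = 98
H (Gita): max(-69, -38, 62) = 62
C (Eve): min(98, 62) = 62
J (Gita): max(97, -53) = 97
K (Gita): max(-15, -93, -43, 88) = 88
L (Gita): max(-72, -86, 29) = 29
D (Eve): min(97, 88, 29) = 29
A (Gita): max(62, 29) = 62
M (Gita): max(49, 17, -1) = 49
N (Gita): max(-99, -85, -75, 48) = 48
P (Gita): max(75, -84, -83, 65) = 75
Q (Gita): max(13, 38, 24) = 38
E (Eve): min(49, 48, 75, 38) = 38
R (Gita): max(-78, 56, 65, 48) = 65
S (Gita): max(-67, -27, 61) = 61
T (Gita): max(-62, -73) = -62
F (Eve): min(65, 61, -62) = -62
B (Gita): max(38, -62) = 38
root (Eve): min(62, 38) = 38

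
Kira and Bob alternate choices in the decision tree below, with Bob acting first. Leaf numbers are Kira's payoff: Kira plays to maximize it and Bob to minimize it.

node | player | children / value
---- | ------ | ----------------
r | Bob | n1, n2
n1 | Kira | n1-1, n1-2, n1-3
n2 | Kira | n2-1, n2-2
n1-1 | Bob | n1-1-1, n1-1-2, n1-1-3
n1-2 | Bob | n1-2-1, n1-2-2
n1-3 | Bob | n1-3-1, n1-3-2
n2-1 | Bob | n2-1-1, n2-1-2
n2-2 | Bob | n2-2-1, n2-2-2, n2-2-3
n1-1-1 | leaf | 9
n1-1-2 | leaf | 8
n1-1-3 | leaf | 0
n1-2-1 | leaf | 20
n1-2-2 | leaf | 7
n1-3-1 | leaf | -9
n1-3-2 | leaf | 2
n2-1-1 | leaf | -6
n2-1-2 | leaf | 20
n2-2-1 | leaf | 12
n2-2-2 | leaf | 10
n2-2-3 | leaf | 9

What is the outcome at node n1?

n1-1 (Bob): min(9, 8, 0) = 0
n1-2 (Bob): min(20, 7) = 7
n1-3 (Bob): min(-9, 2) = -9
n1 (Kira): max(0, 7, -9) = 7

7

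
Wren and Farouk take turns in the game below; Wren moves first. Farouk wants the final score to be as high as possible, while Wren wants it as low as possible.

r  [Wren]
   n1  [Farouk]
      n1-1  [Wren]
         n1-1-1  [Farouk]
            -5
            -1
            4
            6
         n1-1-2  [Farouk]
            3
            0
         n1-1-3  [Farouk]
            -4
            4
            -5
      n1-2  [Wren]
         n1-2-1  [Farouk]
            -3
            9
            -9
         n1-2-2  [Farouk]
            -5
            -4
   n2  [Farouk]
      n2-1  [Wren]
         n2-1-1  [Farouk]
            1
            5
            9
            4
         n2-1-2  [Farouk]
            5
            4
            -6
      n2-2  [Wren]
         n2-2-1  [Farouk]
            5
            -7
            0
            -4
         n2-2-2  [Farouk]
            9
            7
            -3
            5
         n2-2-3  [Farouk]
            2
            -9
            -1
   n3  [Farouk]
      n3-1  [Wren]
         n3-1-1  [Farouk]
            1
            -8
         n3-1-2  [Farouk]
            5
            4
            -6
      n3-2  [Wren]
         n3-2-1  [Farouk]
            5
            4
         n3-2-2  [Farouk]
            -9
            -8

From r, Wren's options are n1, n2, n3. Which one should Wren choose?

n1-1-1 (Farouk): max(-5, -1, 4, 6) = 6
n1-1-2 (Farouk): max(3, 0) = 3
n1-1-3 (Farouk): max(-4, 4, -5) = 4
n1-1 (Wren): min(6, 3, 4) = 3
n1-2-1 (Farouk): max(-3, 9, -9) = 9
n1-2-2 (Farouk): max(-5, -4) = -4
n1-2 (Wren): min(9, -4) = -4
n1 (Farouk): max(3, -4) = 3
n2-1-1 (Farouk): max(1, 5, 9, 4) = 9
n2-1-2 (Farouk): max(5, 4, -6) = 5
n2-1 (Wren): min(9, 5) = 5
n2-2-1 (Farouk): max(5, -7, 0, -4) = 5
n2-2-2 (Farouk): max(9, 7, -3, 5) = 9
n2-2-3 (Farouk): max(2, -9, -1) = 2
n2-2 (Wren): min(5, 9, 2) = 2
n2 (Farouk): max(5, 2) = 5
n3-1-1 (Farouk): max(1, -8) = 1
n3-1-2 (Farouk): max(5, 4, -6) = 5
n3-1 (Wren): min(1, 5) = 1
n3-2-1 (Farouk): max(5, 4) = 5
n3-2-2 (Farouk): max(-9, -8) = -8
n3-2 (Wren): min(5, -8) = -8
n3 (Farouk): max(1, -8) = 1
r (Wren): min(3, 5, 1) = 1
Wren at r wants the lowest of {n1=3, n2=5, n3=1}, so chooses n3.

n3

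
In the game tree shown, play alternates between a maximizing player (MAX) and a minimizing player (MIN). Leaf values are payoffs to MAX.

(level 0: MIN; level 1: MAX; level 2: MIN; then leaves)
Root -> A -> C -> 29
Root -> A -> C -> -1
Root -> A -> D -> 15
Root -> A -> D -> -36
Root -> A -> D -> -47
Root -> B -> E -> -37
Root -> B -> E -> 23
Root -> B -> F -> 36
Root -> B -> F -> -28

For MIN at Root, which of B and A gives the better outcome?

B

E (MIN): min(-37, 23) = -37
F (MIN): min(36, -28) = -28
B (MAX): max(-37, -28) = -28
C (MIN): min(29, -1) = -1
D (MIN): min(15, -36, -47) = -47
A (MAX): max(-1, -47) = -1
MIN prefers the lower value; B=-28, A=-1. B is better since -28 < -1.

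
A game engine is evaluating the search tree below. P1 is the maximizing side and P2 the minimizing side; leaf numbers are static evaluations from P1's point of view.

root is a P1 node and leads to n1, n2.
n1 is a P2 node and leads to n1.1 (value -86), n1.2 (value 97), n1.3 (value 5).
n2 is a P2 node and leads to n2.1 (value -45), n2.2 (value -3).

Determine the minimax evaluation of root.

-45

n1 (P2): min(-86, 97, 5) = -86
n2 (P2): min(-45, -3) = -45
root (P1): max(-86, -45) = -45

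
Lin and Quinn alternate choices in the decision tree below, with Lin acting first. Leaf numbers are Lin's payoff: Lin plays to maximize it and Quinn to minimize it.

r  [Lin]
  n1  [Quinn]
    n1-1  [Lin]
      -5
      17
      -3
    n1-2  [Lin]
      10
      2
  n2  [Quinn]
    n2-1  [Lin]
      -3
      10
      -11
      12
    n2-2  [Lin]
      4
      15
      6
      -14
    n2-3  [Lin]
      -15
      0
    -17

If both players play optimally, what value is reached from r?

n1-1 (Lin): max(-5, 17, -3) = 17
n1-2 (Lin): max(10, 2) = 10
n1 (Quinn): min(17, 10) = 10
n2-1 (Lin): max(-3, 10, -11, 12) = 12
n2-2 (Lin): max(4, 15, 6, -14) = 15
n2-3 (Lin): max(-15, 0) = 0
n2 (Quinn): min(12, 15, 0, -17) = -17
r (Lin): max(10, -17) = 10

10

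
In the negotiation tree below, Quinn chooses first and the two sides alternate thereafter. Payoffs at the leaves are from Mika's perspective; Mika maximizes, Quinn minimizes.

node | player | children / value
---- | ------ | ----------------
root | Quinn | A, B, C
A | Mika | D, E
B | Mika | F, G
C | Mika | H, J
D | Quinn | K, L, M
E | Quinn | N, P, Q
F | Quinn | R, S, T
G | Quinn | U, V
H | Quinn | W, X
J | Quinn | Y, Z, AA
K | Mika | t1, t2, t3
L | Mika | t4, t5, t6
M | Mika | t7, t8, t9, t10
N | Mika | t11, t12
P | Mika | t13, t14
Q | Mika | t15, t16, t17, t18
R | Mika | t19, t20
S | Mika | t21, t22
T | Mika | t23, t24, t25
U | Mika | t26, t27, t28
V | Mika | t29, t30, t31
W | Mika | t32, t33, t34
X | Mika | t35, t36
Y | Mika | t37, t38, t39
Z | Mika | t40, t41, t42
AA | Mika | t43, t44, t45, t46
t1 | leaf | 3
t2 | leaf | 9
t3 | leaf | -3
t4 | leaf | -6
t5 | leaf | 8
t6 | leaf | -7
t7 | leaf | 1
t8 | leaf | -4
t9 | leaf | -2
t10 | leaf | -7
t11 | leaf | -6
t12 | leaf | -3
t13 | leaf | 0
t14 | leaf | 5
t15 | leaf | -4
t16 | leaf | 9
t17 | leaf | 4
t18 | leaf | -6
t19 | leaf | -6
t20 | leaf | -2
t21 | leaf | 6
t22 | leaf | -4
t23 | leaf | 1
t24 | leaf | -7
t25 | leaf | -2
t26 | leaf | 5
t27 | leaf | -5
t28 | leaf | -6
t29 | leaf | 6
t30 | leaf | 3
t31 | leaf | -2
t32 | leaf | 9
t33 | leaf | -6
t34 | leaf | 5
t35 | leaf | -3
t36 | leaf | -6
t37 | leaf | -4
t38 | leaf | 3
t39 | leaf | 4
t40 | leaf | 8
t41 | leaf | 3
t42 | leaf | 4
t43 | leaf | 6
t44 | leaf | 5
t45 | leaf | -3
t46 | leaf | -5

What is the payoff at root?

1

K (Mika): max(3, 9, -3) = 9
L (Mika): max(-6, 8, -7) = 8
M (Mika): max(1, -4, -2, -7) = 1
D (Quinn): min(9, 8, 1) = 1
N (Mika): max(-6, -3) = -3
P (Mika): max(0, 5) = 5
Q (Mika): max(-4, 9, 4, -6) = 9
E (Quinn): min(-3, 5, 9) = -3
A (Mika): max(1, -3) = 1
R (Mika): max(-6, -2) = -2
S (Mika): max(6, -4) = 6
T (Mika): max(1, -7, -2) = 1
F (Quinn): min(-2, 6, 1) = -2
U (Mika): max(5, -5, -6) = 5
V (Mika): max(6, 3, -2) = 6
G (Quinn): min(5, 6) = 5
B (Mika): max(-2, 5) = 5
W (Mika): max(9, -6, 5) = 9
X (Mika): max(-3, -6) = -3
H (Quinn): min(9, -3) = -3
Y (Mika): max(-4, 3, 4) = 4
Z (Mika): max(8, 3, 4) = 8
AA (Mika): max(6, 5, -3, -5) = 6
J (Quinn): min(4, 8, 6) = 4
C (Mika): max(-3, 4) = 4
root (Quinn): min(1, 5, 4) = 1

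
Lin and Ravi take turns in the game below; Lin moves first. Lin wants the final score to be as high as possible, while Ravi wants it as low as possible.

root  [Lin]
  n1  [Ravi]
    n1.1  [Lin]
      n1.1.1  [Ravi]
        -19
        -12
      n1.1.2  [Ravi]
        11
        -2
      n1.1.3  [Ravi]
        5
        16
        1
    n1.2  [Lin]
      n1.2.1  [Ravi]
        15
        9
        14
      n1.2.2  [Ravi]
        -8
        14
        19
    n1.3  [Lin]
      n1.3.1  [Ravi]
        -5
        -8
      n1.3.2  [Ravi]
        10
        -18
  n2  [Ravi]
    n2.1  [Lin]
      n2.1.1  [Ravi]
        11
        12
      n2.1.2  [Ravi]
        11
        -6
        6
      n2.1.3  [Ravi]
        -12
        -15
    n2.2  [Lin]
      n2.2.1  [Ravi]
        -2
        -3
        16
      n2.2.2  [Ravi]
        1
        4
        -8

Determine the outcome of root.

n1.1.1 (Ravi): min(-19, -12) = -19
n1.1.2 (Ravi): min(11, -2) = -2
n1.1.3 (Ravi): min(5, 16, 1) = 1
n1.1 (Lin): max(-19, -2, 1) = 1
n1.2.1 (Ravi): min(15, 9, 14) = 9
n1.2.2 (Ravi): min(-8, 14, 19) = -8
n1.2 (Lin): max(9, -8) = 9
n1.3.1 (Ravi): min(-5, -8) = -8
n1.3.2 (Ravi): min(10, -18) = -18
n1.3 (Lin): max(-8, -18) = -8
n1 (Ravi): min(1, 9, -8) = -8
n2.1.1 (Ravi): min(11, 12) = 11
n2.1.2 (Ravi): min(11, -6, 6) = -6
n2.1.3 (Ravi): min(-12, -15) = -15
n2.1 (Lin): max(11, -6, -15) = 11
n2.2.1 (Ravi): min(-2, -3, 16) = -3
n2.2.2 (Ravi): min(1, 4, -8) = -8
n2.2 (Lin): max(-3, -8) = -3
n2 (Ravi): min(11, -3) = -3
root (Lin): max(-8, -3) = -3

-3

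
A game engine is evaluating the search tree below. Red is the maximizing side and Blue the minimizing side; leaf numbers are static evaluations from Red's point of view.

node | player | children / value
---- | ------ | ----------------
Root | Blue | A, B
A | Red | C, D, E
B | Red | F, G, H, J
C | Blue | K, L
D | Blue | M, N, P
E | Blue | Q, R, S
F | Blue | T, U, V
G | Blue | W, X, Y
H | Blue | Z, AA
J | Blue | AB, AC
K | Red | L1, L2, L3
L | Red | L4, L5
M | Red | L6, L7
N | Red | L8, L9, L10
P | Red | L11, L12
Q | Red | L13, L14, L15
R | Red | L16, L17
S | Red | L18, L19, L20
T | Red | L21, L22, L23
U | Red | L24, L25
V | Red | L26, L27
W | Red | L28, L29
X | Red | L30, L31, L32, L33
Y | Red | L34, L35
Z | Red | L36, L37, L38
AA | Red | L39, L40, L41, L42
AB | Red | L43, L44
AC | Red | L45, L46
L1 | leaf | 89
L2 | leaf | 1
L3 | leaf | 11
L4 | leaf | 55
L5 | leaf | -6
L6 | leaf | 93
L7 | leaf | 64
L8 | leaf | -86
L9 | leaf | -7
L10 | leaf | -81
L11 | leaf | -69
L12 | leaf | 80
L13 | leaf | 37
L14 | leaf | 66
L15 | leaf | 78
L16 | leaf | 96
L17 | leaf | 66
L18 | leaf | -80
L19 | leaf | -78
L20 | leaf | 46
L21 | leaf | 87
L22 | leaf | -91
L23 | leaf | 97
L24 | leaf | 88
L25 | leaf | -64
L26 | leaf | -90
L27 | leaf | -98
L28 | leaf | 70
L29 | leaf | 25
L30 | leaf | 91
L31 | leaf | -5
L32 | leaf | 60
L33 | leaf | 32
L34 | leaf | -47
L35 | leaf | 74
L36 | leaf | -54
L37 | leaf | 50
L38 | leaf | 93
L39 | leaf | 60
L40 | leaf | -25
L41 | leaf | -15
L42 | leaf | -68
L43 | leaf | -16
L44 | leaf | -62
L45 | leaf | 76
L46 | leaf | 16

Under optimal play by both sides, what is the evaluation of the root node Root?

55

K (Red): max(89, 1, 11) = 89
L (Red): max(55, -6) = 55
C (Blue): min(89, 55) = 55
M (Red): max(93, 64) = 93
N (Red): max(-86, -7, -81) = -7
P (Red): max(-69, 80) = 80
D (Blue): min(93, -7, 80) = -7
Q (Red): max(37, 66, 78) = 78
R (Red): max(96, 66) = 96
S (Red): max(-80, -78, 46) = 46
E (Blue): min(78, 96, 46) = 46
A (Red): max(55, -7, 46) = 55
T (Red): max(87, -91, 97) = 97
U (Red): max(88, -64) = 88
V (Red): max(-90, -98) = -90
F (Blue): min(97, 88, -90) = -90
W (Red): max(70, 25) = 70
X (Red): max(91, -5, 60, 32) = 91
Y (Red): max(-47, 74) = 74
G (Blue): min(70, 91, 74) = 70
Z (Red): max(-54, 50, 93) = 93
AA (Red): max(60, -25, -15, -68) = 60
H (Blue): min(93, 60) = 60
AB (Red): max(-16, -62) = -16
AC (Red): max(76, 16) = 76
J (Blue): min(-16, 76) = -16
B (Red): max(-90, 70, 60, -16) = 70
Root (Blue): min(55, 70) = 55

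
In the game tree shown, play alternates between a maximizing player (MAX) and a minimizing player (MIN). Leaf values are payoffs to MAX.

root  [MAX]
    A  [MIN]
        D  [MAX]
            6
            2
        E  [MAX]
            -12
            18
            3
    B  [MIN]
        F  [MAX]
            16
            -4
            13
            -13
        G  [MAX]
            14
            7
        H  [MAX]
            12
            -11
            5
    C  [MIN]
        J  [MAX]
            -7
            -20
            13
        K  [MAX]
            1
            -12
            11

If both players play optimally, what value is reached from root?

12

D (MAX): max(6, 2) = 6
E (MAX): max(-12, 18, 3) = 18
A (MIN): min(6, 18) = 6
F (MAX): max(16, -4, 13, -13) = 16
G (MAX): max(14, 7) = 14
H (MAX): max(12, -11, 5) = 12
B (MIN): min(16, 14, 12) = 12
J (MAX): max(-7, -20, 13) = 13
K (MAX): max(1, -12, 11) = 11
C (MIN): min(13, 11) = 11
root (MAX): max(6, 12, 11) = 12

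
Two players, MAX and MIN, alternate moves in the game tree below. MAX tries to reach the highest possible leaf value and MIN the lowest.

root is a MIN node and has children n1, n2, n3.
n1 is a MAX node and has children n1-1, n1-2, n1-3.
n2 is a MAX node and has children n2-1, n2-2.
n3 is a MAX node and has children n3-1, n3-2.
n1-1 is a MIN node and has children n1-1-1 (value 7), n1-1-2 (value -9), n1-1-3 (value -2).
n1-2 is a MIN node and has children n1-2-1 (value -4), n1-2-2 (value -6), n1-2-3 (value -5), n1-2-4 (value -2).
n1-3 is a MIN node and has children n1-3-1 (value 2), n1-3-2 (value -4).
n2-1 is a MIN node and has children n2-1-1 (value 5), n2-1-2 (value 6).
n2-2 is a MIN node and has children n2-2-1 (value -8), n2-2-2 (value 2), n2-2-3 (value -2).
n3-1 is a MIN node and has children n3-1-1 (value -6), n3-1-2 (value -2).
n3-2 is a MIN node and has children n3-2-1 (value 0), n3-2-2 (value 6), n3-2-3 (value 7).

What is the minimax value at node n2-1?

5

n2-1 (MIN): min(5, 6) = 5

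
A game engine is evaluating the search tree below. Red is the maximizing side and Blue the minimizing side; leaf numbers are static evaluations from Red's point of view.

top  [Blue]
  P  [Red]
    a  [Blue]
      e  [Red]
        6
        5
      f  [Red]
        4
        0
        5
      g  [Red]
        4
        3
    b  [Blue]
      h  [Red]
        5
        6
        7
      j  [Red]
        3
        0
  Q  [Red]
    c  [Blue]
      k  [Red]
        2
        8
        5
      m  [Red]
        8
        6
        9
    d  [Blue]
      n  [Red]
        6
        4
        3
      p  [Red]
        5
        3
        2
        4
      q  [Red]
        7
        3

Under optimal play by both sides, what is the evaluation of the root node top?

4

e (Red): max(6, 5) = 6
f (Red): max(4, 0, 5) = 5
g (Red): max(4, 3) = 4
a (Blue): min(6, 5, 4) = 4
h (Red): max(5, 6, 7) = 7
j (Red): max(3, 0) = 3
b (Blue): min(7, 3) = 3
P (Red): max(4, 3) = 4
k (Red): max(2, 8, 5) = 8
m (Red): max(8, 6, 9) = 9
c (Blue): min(8, 9) = 8
n (Red): max(6, 4, 3) = 6
p (Red): max(5, 3, 2, 4) = 5
q (Red): max(7, 3) = 7
d (Blue): min(6, 5, 7) = 5
Q (Red): max(8, 5) = 8
top (Blue): min(4, 8) = 4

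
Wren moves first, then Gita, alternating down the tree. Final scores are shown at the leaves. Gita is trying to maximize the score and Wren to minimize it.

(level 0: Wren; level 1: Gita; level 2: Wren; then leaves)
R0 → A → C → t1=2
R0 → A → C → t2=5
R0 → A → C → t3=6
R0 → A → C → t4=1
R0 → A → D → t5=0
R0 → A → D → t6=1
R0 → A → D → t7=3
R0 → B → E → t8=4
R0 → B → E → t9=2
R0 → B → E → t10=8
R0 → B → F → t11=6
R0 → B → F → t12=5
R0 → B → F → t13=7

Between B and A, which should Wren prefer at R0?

A

E (Wren): min(4, 2, 8) = 2
F (Wren): min(6, 5, 7) = 5
B (Gita): max(2, 5) = 5
C (Wren): min(2, 5, 6, 1) = 1
D (Wren): min(0, 1, 3) = 0
A (Gita): max(1, 0) = 1
Wren prefers the lower value; B=5, A=1. A is better since 1 < 5.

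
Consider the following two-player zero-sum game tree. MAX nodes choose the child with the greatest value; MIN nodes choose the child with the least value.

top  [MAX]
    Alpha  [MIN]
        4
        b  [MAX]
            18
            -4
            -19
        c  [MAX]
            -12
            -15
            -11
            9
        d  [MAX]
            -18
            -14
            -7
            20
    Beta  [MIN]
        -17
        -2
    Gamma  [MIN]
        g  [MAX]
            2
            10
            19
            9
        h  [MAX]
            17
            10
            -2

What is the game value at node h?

h (MAX): max(17, 10, -2) = 17

17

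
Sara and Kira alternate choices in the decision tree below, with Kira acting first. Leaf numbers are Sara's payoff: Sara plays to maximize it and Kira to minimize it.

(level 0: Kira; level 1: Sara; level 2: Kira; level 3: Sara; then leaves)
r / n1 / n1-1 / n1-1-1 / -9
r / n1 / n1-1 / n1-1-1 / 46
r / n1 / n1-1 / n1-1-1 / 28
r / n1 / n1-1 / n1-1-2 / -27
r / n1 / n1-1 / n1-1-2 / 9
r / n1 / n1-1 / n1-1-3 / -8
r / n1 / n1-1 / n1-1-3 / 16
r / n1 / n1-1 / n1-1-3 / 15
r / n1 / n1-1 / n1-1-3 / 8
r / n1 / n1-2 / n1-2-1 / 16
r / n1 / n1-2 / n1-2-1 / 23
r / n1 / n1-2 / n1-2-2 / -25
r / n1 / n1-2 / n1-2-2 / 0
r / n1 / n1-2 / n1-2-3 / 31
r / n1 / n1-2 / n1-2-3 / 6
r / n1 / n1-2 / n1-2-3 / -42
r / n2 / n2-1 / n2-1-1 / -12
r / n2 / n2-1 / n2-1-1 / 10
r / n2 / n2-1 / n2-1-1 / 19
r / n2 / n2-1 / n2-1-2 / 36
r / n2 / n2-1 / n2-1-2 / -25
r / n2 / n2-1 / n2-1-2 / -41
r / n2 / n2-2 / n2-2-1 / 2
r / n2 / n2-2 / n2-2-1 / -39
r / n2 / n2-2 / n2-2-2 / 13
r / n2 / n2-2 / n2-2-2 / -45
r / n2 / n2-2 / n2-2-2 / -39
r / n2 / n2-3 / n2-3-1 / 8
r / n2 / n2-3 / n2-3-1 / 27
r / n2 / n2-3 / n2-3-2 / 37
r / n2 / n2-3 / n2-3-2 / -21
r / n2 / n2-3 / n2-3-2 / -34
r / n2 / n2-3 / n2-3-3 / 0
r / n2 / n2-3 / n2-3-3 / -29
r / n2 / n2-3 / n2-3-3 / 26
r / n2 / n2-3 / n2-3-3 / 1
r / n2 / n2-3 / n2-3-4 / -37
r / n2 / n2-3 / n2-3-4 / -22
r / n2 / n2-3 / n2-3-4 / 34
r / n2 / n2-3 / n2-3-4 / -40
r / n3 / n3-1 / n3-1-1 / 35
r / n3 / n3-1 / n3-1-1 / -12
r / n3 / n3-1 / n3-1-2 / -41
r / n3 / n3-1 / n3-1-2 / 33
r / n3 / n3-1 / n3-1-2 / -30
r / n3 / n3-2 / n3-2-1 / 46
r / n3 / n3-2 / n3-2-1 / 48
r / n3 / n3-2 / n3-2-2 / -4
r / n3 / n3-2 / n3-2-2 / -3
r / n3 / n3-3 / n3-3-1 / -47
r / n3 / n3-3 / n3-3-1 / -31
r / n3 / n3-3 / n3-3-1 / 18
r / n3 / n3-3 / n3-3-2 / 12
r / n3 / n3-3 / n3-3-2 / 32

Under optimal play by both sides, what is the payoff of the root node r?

n1-1-1 (Sara): max(-9, 46, 28) = 46
n1-1-2 (Sara): max(-27, 9) = 9
n1-1-3 (Sara): max(-8, 16, 15, 8) = 16
n1-1 (Kira): min(46, 9, 16) = 9
n1-2-1 (Sara): max(16, 23) = 23
n1-2-2 (Sara): max(-25, 0) = 0
n1-2-3 (Sara): max(31, 6, -42) = 31
n1-2 (Kira): min(23, 0, 31) = 0
n1 (Sara): max(9, 0) = 9
n2-1-1 (Sara): max(-12, 10, 19) = 19
n2-1-2 (Sara): max(36, -25, -41) = 36
n2-1 (Kira): min(19, 36) = 19
n2-2-1 (Sara): max(2, -39) = 2
n2-2-2 (Sara): max(13, -45, -39) = 13
n2-2 (Kira): min(2, 13) = 2
n2-3-1 (Sara): max(8, 27) = 27
n2-3-2 (Sara): max(37, -21, -34) = 37
n2-3-3 (Sara): max(0, -29, 26, 1) = 26
n2-3-4 (Sara): max(-37, -22, 34, -40) = 34
n2-3 (Kira): min(27, 37, 26, 34) = 26
n2 (Sara): max(19, 2, 26) = 26
n3-1-1 (Sara): max(35, -12) = 35
n3-1-2 (Sara): max(-41, 33, -30) = 33
n3-1 (Kira): min(35, 33) = 33
n3-2-1 (Sara): max(46, 48) = 48
n3-2-2 (Sara): max(-4, -3) = -3
n3-2 (Kira): min(48, -3) = -3
n3-3-1 (Sara): max(-47, -31, 18) = 18
n3-3-2 (Sara): max(12, 32) = 32
n3-3 (Kira): min(18, 32) = 18
n3 (Sara): max(33, -3, 18) = 33
r (Kira): min(9, 26, 33) = 9

9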